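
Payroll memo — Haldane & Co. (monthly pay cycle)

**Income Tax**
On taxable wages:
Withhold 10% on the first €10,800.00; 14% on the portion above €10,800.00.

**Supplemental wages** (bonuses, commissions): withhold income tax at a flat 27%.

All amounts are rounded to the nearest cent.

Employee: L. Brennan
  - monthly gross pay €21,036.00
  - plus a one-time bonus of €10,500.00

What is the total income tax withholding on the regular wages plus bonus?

€5,348.04

Income Tax: taxable = €21,036.00
  €1,080.00 + 14% × (€21,036.00 − €10,800.00) = €1,080.00 + 14% × €10,236.00 = €2,513.04
Supplemental (27% flat on bonus): 27% × €10,500.00 = €2,835.00
Total income tax: €2,513.04 + €2,835.00 = €5,348.04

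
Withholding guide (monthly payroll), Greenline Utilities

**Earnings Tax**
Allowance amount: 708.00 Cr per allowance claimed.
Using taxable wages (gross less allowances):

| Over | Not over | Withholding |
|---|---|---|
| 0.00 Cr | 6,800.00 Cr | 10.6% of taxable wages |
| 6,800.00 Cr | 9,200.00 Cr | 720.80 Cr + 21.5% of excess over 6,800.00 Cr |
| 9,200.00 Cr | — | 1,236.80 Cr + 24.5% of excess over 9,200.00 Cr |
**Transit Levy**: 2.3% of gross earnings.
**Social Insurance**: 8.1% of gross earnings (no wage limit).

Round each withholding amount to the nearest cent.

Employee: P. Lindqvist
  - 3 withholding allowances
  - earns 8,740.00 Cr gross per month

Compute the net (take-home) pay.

7,129.74 Cr

Earnings Tax: taxable = 8,740.00 Cr − 3×708.00 Cr = 6,616.00 Cr
  10.6% × 6,616.00 Cr = 701.30 Cr
Transit Levy: 2.3% × 8,740.00 Cr = 201.02 Cr
Social Insurance: 8.1% × 8,740.00 Cr = 707.94 Cr
Total withheld: 701.30 Cr + 201.02 Cr + 707.94 Cr = 1,610.26 Cr
Net pay: 8,740.00 Cr − 1,610.26 Cr = 7,129.74 Cr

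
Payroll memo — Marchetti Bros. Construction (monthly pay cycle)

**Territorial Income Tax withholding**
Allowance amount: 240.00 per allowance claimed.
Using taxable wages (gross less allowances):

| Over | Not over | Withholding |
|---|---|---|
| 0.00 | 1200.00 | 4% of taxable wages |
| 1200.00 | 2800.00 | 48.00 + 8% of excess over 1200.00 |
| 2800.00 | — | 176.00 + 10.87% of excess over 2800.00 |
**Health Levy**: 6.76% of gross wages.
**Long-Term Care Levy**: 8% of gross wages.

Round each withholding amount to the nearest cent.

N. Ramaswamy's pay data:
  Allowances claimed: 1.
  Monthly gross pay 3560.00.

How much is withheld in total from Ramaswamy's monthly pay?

Territorial Income Tax: taxable = 3560.00 − 1×240.00 = 3320.00
  176.00 + 10.87% × (3320.00 − 2800.00) = 176.00 + 10.87% × 520.00 = 232.52
Health Levy: 6.76% × 3560.00 = 240.66
Long-Term Care Levy: 8% × 3560.00 = 284.80
Total: 232.52 + 240.66 + 284.80 = 757.98

757.98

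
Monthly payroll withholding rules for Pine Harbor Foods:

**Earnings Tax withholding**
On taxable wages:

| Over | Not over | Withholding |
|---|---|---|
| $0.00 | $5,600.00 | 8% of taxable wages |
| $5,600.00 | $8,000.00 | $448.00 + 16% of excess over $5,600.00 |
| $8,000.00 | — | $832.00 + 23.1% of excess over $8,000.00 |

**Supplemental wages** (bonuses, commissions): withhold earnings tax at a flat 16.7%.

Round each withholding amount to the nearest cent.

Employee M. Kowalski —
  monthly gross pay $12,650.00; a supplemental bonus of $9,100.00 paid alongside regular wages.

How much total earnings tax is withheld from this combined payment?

$3,425.85

Earnings Tax: taxable = $12,650.00
  $832.00 + 23.1% × ($12,650.00 − $8,000.00) = $832.00 + 23.1% × $4,650.00 = $1,906.15
Supplemental (16.7% flat on bonus): 16.7% × $9,100.00 = $1,519.70
Total earnings tax: $1,906.15 + $1,519.70 = $3,425.85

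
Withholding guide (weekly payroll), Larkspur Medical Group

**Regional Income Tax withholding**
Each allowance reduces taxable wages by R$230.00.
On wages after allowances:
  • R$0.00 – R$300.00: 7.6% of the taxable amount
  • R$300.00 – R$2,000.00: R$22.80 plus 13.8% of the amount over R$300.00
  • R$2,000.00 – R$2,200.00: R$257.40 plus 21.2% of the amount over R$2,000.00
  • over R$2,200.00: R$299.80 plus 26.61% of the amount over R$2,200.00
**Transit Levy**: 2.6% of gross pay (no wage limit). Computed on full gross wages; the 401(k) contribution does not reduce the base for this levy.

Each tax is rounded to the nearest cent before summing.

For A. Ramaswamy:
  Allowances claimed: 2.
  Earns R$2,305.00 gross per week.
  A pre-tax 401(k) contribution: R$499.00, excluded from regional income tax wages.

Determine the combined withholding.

R$227.08

Regional Income Tax: taxable = R$2,305.00 − R$499.00 − 2×R$230.00 = R$1,346.00
  R$22.80 + 13.8% × (R$1,346.00 − R$300.00) = R$22.80 + 13.8% × R$1,046.00 = R$167.15
Transit Levy: 2.6% × R$2,305.00 = R$59.93
Total: R$167.15 + R$59.93 = R$227.08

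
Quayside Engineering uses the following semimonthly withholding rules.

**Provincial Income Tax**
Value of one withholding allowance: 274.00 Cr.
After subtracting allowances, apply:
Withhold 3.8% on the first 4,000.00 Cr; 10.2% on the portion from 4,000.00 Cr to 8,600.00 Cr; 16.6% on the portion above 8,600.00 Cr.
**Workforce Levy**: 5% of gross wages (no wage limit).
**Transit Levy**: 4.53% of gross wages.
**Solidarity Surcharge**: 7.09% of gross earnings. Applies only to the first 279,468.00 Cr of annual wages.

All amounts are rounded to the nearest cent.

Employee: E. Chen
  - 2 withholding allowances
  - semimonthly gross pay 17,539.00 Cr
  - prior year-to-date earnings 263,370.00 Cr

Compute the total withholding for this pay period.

Provincial Income Tax: taxable = 17,539.00 Cr − 2×274.00 Cr = 16,991.00 Cr
  621.20 Cr + 16.6% × (16,991.00 Cr − 8,600.00 Cr) = 621.20 Cr + 16.6% × 8,391.00 Cr = 2,014.11 Cr
Workforce Levy: 5% × 17,539.00 Cr = 876.95 Cr
Transit Levy: 4.53% × 17,539.00 Cr = 794.52 Cr
Solidarity Surcharge: cap 279,468.00 Cr − YTD 263,370.00 Cr = 16,098.00 Cr subject; 7.09% × 16,098.00 Cr = 1,141.35 Cr
Total: 2,014.11 Cr + 876.95 Cr + 794.52 Cr + 1,141.35 Cr = 4,826.93 Cr

4,826.93 Cr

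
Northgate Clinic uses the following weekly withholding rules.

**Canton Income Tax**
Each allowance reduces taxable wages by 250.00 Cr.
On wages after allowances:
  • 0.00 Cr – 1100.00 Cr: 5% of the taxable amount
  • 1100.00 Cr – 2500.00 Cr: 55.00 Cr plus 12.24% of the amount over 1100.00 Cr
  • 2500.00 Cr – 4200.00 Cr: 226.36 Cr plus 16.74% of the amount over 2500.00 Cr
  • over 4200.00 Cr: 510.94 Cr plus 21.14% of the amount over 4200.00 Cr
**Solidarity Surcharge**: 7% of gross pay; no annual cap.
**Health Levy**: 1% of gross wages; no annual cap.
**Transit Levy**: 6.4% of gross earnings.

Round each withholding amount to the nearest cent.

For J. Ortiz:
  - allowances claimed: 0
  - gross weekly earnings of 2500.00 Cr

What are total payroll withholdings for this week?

586.36 Cr

Canton Income Tax: taxable = 2500.00 Cr
  55.00 Cr + 12.24% × (2500.00 Cr − 1100.00 Cr) = 55.00 Cr + 12.24% × 1400.00 Cr = 226.36 Cr
Solidarity Surcharge: 7% × 2500.00 Cr = 175.00 Cr
Health Levy: 1% × 2500.00 Cr = 25.00 Cr
Transit Levy: 6.4% × 2500.00 Cr = 160.00 Cr
Total: 226.36 Cr + 175.00 Cr + 25.00 Cr + 160.00 Cr = 586.36 Cr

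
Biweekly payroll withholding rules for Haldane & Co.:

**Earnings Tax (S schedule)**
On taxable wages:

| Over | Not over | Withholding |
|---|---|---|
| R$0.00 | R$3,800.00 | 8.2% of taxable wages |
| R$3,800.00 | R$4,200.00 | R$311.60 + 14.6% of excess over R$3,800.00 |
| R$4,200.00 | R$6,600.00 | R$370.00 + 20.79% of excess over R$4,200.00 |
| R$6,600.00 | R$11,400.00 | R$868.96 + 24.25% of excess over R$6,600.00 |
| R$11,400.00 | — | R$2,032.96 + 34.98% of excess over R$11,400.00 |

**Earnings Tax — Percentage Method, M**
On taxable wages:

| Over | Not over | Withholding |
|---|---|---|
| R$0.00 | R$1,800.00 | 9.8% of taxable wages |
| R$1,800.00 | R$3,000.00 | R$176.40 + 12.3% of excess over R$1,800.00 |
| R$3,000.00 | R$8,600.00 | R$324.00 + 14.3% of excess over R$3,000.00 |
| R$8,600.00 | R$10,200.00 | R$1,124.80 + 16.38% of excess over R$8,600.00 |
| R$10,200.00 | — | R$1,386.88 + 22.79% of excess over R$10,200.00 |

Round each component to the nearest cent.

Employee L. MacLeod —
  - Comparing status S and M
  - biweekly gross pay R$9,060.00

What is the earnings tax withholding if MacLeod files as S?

Earnings Tax (S): taxable = R$9,060.00
  R$868.96 + 24.25% × (R$9,060.00 − R$6,600.00) = R$868.96 + 24.25% × R$2,460.00 = R$1,465.51

R$1,465.51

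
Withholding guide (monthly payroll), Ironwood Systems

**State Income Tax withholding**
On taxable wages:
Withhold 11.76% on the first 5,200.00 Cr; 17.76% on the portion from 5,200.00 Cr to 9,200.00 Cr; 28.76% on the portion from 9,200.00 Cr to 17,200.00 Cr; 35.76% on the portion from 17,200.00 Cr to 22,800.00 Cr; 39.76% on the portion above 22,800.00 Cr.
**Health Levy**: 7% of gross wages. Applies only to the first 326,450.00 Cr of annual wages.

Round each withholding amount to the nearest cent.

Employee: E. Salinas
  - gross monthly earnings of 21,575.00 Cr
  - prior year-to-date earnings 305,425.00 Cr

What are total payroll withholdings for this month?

6,658.97 Cr

State Income Tax: taxable = 21,575.00 Cr
  3,622.72 Cr + 35.76% × (21,575.00 Cr − 17,200.00 Cr) = 3,622.72 Cr + 35.76% × 4,375.00 Cr = 5,187.22 Cr
Health Levy: cap 326,450.00 Cr − YTD 305,425.00 Cr = 21,025.00 Cr subject; 7% × 21,025.00 Cr = 1,471.75 Cr
Total: 5,187.22 Cr + 1,471.75 Cr = 6,658.97 Cr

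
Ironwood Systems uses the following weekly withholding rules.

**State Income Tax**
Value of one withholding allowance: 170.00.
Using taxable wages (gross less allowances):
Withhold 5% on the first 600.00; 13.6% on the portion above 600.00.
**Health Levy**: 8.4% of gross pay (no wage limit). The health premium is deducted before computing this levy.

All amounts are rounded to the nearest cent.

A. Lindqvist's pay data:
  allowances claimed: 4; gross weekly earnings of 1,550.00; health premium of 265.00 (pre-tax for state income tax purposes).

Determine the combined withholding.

State Income Tax: taxable = 1,550.00 − 265.00 − 4×170.00 = 605.00
  30.00 + 13.6% × (605.00 − 600.00) = 30.00 + 13.6% × 5.00 = 30.68
Health Levy: 8.4% × 1,285.00 = 107.94
Total: 30.68 + 107.94 = 138.62

138.62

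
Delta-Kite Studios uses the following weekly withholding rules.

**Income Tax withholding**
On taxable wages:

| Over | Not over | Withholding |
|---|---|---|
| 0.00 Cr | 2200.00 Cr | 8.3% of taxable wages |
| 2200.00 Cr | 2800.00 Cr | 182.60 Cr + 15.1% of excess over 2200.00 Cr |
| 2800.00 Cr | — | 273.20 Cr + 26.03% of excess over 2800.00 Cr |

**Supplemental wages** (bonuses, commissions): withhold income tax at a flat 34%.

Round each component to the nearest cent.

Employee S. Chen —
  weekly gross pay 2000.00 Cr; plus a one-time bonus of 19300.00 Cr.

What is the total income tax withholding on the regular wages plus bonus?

Income Tax: taxable = 2000.00 Cr
  8.3% × 2000.00 Cr = 166.00 Cr
Supplemental (34% flat on bonus): 34% × 19300.00 Cr = 6562.00 Cr
Total income tax: 166.00 Cr + 6562.00 Cr = 6728.00 Cr

6728.00 Cr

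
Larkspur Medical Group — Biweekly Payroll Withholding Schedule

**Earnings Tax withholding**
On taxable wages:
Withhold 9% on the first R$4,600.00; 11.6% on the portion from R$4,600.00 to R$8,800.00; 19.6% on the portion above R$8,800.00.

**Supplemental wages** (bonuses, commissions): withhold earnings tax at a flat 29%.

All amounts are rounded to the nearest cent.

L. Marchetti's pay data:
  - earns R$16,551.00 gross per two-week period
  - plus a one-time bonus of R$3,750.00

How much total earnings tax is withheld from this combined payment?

Earnings Tax: taxable = R$16,551.00
  R$901.20 + 19.6% × (R$16,551.00 − R$8,800.00) = R$901.20 + 19.6% × R$7,751.00 = R$2,420.40
Supplemental (29% flat on bonus): 29% × R$3,750.00 = R$1,087.50
Total earnings tax: R$2,420.40 + R$1,087.50 = R$3,507.90

R$3,507.90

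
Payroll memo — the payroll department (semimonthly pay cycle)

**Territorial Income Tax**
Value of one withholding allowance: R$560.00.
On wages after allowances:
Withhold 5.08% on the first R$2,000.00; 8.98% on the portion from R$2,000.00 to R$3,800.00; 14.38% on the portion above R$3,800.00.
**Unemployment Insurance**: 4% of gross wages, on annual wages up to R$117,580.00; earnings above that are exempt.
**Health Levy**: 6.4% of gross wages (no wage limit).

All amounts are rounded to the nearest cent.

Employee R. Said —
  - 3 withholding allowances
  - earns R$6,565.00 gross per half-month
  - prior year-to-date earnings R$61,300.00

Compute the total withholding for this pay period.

Territorial Income Tax: taxable = R$6,565.00 − 3×R$560.00 = R$4,885.00
  R$263.24 + 14.38% × (R$4,885.00 − R$3,800.00) = R$263.24 + 14.38% × R$1,085.00 = R$419.26
Unemployment Insurance: 4% × R$6,565.00 = R$262.60
Health Levy: 6.4% × R$6,565.00 = R$420.16
Total: R$419.26 + R$262.60 + R$420.16 = R$1,102.02

R$1,102.02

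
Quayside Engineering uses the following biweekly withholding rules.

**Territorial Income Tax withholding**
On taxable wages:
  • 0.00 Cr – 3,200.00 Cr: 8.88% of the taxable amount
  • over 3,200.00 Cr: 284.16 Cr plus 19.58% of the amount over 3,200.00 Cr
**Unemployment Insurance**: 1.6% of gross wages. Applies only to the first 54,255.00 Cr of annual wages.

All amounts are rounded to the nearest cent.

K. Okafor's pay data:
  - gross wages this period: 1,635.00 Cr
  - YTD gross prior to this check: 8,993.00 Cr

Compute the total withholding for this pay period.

171.35 Cr

Territorial Income Tax: taxable = 1,635.00 Cr
  8.88% × 1,635.00 Cr = 145.19 Cr
Unemployment Insurance: 1.6% × 1,635.00 Cr = 26.16 Cr
Total: 145.19 Cr + 26.16 Cr = 171.35 Cr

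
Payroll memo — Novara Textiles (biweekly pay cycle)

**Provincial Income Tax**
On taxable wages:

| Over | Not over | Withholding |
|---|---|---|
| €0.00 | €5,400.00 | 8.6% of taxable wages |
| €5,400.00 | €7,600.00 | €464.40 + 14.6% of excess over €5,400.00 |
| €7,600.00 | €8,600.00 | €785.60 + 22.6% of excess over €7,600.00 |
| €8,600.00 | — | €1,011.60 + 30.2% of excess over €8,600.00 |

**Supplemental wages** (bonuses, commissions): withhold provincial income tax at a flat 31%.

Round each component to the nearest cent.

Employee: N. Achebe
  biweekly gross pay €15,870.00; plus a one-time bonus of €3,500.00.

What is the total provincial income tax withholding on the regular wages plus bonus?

€4,292.14

Provincial Income Tax: taxable = €15,870.00
  €1,011.60 + 30.2% × (€15,870.00 − €8,600.00) = €1,011.60 + 30.2% × €7,270.00 = €3,207.14
Supplemental (31% flat on bonus): 31% × €3,500.00 = €1,085.00
Total provincial income tax: €3,207.14 + €1,085.00 = €4,292.14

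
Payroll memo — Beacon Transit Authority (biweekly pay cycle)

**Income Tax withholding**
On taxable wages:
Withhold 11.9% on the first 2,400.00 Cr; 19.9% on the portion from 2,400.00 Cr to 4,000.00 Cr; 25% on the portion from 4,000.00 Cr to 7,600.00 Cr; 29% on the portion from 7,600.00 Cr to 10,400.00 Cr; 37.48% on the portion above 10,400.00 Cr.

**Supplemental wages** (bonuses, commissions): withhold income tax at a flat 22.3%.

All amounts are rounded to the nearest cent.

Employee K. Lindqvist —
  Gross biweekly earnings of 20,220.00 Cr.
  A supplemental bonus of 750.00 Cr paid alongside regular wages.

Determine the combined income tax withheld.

Income Tax: taxable = 20,220.00 Cr
  2,316.00 Cr + 37.48% × (20,220.00 Cr − 10,400.00 Cr) = 2,316.00 Cr + 37.48% × 9,820.00 Cr = 5,996.54 Cr
Supplemental (22.3% flat on bonus): 22.3% × 750.00 Cr = 167.25 Cr
Total income tax: 5,996.54 Cr + 167.25 Cr = 6,163.79 Cr

6,163.79 Cr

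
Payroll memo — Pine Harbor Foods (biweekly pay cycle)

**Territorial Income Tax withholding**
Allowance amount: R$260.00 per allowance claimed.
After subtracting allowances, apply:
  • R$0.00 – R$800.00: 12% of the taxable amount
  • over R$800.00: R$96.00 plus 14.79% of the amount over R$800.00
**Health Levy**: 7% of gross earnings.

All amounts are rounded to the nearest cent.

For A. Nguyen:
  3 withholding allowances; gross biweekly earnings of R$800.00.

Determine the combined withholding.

Territorial Income Tax: taxable = R$800.00 − 3×R$260.00 = R$20.00
  12% × R$20.00 = R$2.40
Health Levy: 7% × R$800.00 = R$56.00
Total: R$2.40 + R$56.00 = R$58.40

R$58.40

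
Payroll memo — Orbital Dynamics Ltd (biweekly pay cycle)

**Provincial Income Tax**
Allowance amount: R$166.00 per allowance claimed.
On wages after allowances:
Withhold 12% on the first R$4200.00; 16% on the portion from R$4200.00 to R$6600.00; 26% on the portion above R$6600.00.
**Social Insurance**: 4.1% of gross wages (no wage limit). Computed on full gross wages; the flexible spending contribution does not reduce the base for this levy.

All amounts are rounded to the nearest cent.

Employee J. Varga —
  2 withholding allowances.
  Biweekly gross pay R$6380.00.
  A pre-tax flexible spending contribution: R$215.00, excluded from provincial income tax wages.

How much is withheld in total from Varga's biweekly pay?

Provincial Income Tax: taxable = R$6380.00 − R$215.00 − 2×R$166.00 = R$5833.00
  R$504.00 + 16% × (R$5833.00 − R$4200.00) = R$504.00 + 16% × R$1633.00 = R$765.28
Social Insurance: 4.1% × R$6380.00 = R$261.58
Total: R$765.28 + R$261.58 = R$1026.86

R$1026.86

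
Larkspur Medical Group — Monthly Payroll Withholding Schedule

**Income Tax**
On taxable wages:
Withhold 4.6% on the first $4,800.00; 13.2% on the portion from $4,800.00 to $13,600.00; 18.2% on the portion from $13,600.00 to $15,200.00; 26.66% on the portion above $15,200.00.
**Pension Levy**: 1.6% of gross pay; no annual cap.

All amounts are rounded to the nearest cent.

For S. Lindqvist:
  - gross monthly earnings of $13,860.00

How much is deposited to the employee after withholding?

Income Tax: taxable = $13,860.00
  $1,382.40 + 18.2% × ($13,860.00 − $13,600.00) = $1,382.40 + 18.2% × $260.00 = $1,429.72
Pension Levy: 1.6% × $13,860.00 = $221.76
Total withheld: $1,429.72 + $221.76 = $1,651.48
Net pay: $13,860.00 − $1,651.48 = $12,208.52

$12,208.52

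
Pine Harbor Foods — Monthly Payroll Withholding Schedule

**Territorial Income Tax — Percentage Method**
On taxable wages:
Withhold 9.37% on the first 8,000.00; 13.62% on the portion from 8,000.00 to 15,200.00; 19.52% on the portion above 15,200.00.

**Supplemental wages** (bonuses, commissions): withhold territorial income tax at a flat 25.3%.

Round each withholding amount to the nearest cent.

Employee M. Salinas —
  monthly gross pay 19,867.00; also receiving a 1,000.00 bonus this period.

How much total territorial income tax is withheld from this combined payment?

Territorial Income Tax: taxable = 19,867.00
  1,730.24 + 19.52% × (19,867.00 − 15,200.00) = 1,730.24 + 19.52% × 4,667.00 = 2,641.24
Supplemental (25.3% flat on bonus): 25.3% × 1,000.00 = 253.00
Total territorial income tax: 2,641.24 + 253.00 = 2,894.24

2,894.24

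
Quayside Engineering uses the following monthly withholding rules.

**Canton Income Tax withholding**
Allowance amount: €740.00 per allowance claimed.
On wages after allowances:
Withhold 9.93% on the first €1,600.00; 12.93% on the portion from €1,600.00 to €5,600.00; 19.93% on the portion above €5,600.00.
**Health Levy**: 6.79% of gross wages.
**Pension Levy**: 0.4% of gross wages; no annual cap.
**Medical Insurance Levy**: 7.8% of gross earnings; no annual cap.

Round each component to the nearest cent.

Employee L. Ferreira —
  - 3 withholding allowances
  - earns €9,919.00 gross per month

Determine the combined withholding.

Canton Income Tax: taxable = €9,919.00 − 3×€740.00 = €7,699.00
  €676.08 + 19.93% × (€7,699.00 − €5,600.00) = €676.08 + 19.93% × €2,099.00 = €1,094.41
Health Levy: 6.79% × €9,919.00 = €673.50
Pension Levy: 0.4% × €9,919.00 = €39.68
Medical Insurance Levy: 7.8% × €9,919.00 = €773.68
Total: €1,094.41 + €673.50 + €39.68 + €773.68 = €2,581.27

€2,581.27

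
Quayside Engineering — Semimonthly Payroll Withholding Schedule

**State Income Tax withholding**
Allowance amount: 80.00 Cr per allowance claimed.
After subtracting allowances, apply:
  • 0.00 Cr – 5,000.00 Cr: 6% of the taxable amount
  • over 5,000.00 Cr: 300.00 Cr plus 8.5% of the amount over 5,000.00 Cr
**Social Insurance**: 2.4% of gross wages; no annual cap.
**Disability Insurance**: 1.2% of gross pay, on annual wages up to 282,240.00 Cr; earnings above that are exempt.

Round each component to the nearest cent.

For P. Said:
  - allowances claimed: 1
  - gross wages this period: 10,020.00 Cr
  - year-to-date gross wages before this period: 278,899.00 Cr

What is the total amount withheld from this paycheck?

State Income Tax: taxable = 10,020.00 Cr − 1×80.00 Cr = 9,940.00 Cr
  300.00 Cr + 8.5% × (9,940.00 Cr − 5,000.00 Cr) = 300.00 Cr + 8.5% × 4,940.00 Cr = 719.90 Cr
Social Insurance: 2.4% × 10,020.00 Cr = 240.48 Cr
Disability Insurance: cap 282,240.00 Cr − YTD 278,899.00 Cr = 3,341.00 Cr subject; 1.2% × 3,341.00 Cr = 40.09 Cr
Total: 719.90 Cr + 240.48 Cr + 40.09 Cr = 1,000.47 Cr

1,000.47 Cr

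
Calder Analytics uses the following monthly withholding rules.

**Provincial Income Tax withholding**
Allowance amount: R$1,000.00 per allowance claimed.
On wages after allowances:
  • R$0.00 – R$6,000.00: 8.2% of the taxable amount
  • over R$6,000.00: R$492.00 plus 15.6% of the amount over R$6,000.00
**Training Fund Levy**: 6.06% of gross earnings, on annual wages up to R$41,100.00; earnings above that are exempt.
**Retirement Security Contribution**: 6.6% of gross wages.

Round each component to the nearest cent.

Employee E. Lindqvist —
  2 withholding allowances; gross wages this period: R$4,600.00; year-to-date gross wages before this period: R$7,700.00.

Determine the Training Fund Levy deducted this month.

Training Fund Levy: 6.06% × R$4,600.00 = R$278.76

R$278.76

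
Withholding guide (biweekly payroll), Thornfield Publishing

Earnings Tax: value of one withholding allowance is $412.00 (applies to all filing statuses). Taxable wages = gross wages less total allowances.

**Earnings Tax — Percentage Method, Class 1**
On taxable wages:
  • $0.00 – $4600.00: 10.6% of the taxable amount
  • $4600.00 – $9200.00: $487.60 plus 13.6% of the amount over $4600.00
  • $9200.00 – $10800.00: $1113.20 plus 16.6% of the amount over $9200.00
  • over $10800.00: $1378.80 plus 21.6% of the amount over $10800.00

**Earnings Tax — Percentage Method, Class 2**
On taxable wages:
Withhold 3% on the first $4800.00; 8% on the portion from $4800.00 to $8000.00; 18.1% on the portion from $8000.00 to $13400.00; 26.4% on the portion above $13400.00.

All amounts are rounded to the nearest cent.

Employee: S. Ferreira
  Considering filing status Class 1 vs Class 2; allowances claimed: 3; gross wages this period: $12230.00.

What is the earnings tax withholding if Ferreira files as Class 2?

$941.91

Earnings Tax (Class 2): taxable = $12230.00 − 3×$412.00 = $10994.00
  $400.00 + 18.1% × ($10994.00 − $8000.00) = $400.00 + 18.1% × $2994.00 = $941.91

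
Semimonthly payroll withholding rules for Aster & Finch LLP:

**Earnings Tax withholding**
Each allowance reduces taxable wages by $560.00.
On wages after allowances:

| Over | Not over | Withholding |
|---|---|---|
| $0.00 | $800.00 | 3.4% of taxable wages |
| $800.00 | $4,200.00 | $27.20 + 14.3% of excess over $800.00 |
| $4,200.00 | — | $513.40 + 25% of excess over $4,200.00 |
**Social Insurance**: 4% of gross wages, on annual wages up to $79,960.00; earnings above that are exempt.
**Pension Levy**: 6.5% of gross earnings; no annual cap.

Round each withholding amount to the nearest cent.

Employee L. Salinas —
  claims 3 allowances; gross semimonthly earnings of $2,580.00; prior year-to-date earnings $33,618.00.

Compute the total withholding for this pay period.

Earnings Tax: taxable = $2,580.00 − 3×$560.00 = $900.00
  $27.20 + 14.3% × ($900.00 − $800.00) = $27.20 + 14.3% × $100.00 = $41.50
Social Insurance: 4% × $2,580.00 = $103.20
Pension Levy: 6.5% × $2,580.00 = $167.70
Total: $41.50 + $103.20 + $167.70 = $312.40

$312.40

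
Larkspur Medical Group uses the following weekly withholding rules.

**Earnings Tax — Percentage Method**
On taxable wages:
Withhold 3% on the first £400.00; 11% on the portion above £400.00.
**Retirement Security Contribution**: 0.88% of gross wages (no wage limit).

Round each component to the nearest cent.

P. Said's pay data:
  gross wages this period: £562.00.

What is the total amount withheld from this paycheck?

£34.77

Earnings Tax: taxable = £562.00
  £12.00 + 11% × (£562.00 − £400.00) = £12.00 + 11% × £162.00 = £29.82
Retirement Security Contribution: 0.88% × £562.00 = £4.95
Total: £29.82 + £4.95 = £34.77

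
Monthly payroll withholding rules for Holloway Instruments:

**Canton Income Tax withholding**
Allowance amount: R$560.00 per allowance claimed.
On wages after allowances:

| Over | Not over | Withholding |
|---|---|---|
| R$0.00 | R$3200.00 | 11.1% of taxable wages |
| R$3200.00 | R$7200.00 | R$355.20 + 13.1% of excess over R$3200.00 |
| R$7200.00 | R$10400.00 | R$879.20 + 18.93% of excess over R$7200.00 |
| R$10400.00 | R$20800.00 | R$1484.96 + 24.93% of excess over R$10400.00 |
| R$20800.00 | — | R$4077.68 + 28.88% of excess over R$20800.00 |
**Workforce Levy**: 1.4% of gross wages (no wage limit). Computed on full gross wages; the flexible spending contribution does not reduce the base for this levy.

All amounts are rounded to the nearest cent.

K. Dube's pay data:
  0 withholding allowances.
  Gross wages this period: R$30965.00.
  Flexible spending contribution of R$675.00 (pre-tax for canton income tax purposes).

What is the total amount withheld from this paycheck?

Canton Income Tax: taxable = R$30965.00 − R$675.00 = R$30290.00
  R$4077.68 + 28.88% × (R$30290.00 − R$20800.00) = R$4077.68 + 28.88% × R$9490.00 = R$6818.39
Workforce Levy: 1.4% × R$30965.00 = R$433.51
Total: R$6818.39 + R$433.51 = R$7251.90

R$7251.90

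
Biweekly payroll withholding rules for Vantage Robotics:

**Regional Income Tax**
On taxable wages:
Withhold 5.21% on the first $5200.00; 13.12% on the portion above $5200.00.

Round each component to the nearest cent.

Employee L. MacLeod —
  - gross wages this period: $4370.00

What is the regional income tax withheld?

Regional Income Tax: taxable = $4370.00
  5.21% × $4370.00 = $227.68

$227.68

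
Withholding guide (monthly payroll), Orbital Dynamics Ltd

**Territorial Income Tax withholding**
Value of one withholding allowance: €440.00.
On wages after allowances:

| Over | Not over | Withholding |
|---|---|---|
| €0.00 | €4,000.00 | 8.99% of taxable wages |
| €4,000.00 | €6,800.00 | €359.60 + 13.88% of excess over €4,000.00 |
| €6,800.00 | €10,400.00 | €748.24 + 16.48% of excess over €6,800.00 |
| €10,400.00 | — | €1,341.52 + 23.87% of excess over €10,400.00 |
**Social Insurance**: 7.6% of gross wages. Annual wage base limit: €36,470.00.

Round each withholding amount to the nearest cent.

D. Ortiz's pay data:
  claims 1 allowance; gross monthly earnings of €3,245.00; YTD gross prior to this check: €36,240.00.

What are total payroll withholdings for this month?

€269.65

Territorial Income Tax: taxable = €3,245.00 − 1×€440.00 = €2,805.00
  8.99% × €2,805.00 = €252.17
Social Insurance: cap €36,470.00 − YTD €36,240.00 = €230.00 subject; 7.6% × €230.00 = €17.48
Total: €252.17 + €17.48 = €269.65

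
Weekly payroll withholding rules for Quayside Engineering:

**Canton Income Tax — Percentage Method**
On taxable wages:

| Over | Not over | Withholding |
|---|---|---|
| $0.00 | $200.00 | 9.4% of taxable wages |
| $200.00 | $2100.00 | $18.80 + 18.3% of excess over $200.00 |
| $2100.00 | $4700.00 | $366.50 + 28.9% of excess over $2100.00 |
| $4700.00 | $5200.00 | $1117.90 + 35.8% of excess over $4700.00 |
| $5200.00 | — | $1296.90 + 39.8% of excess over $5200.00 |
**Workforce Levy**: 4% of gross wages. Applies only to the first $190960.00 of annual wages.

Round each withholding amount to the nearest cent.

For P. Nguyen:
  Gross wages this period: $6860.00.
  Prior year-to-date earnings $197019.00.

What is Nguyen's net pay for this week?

Canton Income Tax: taxable = $6860.00
  $1296.90 + 39.8% × ($6860.00 − $5200.00) = $1296.90 + 39.8% × $1660.00 = $1957.58
Workforce Levy: YTD $197019.00 ≥ cap $190960.00 → $0.00
Total withheld: $1957.58 + $0.00 = $1957.58
Net pay: $6860.00 − $1957.58 = $4902.42

$4902.42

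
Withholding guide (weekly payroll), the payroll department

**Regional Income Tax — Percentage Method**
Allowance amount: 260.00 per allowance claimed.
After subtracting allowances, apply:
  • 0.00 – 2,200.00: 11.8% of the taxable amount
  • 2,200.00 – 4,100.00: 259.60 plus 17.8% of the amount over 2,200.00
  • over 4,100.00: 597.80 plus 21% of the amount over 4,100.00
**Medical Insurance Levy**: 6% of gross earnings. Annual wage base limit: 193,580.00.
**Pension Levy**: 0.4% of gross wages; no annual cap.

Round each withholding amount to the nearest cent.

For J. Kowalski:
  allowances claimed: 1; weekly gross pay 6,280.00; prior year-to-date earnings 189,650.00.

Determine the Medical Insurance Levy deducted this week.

235.80

Medical Insurance Levy: cap 193,580.00 − YTD 189,650.00 = 3,930.00 subject; 6% × 3,930.00 = 235.80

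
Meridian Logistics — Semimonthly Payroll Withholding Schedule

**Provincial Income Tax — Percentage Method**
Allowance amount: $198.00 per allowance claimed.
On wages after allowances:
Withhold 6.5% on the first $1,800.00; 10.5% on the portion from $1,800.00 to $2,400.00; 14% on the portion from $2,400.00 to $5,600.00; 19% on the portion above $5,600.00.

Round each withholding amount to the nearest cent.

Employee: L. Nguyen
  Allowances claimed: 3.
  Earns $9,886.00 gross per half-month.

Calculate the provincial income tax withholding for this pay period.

$1,329.48

Provincial Income Tax: taxable = $9,886.00 − 3×$198.00 = $9,292.00
  $628.00 + 19% × ($9,292.00 − $5,600.00) = $628.00 + 19% × $3,692.00 = $1,329.48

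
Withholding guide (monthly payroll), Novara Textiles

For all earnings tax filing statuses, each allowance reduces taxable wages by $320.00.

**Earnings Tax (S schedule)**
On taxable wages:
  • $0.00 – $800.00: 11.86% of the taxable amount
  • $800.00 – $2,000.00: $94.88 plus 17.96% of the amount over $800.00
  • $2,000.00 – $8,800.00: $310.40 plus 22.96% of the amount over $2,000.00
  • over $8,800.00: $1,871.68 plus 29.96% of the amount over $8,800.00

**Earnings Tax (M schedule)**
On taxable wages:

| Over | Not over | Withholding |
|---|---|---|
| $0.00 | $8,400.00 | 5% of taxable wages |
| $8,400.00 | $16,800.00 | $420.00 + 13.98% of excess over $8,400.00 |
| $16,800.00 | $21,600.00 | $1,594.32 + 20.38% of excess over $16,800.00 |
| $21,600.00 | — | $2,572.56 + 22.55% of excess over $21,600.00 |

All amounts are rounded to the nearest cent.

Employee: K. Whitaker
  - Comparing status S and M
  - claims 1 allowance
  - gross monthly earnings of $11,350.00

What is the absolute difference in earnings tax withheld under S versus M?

$1,752.12

Earnings Tax (S): taxable = $11,350.00 − 1×$320.00 = $11,030.00
  $1,871.68 + 29.96% × ($11,030.00 − $8,800.00) = $1,871.68 + 29.96% × $2,230.00 = $2,539.79
Earnings Tax (M): taxable = $11,350.00 − 1×$320.00 = $11,030.00
  $420.00 + 13.98% × ($11,030.00 − $8,400.00) = $420.00 + 13.98% × $2,630.00 = $787.67
Difference: |$2,539.79 − $787.67| = $1,752.12 (higher under S)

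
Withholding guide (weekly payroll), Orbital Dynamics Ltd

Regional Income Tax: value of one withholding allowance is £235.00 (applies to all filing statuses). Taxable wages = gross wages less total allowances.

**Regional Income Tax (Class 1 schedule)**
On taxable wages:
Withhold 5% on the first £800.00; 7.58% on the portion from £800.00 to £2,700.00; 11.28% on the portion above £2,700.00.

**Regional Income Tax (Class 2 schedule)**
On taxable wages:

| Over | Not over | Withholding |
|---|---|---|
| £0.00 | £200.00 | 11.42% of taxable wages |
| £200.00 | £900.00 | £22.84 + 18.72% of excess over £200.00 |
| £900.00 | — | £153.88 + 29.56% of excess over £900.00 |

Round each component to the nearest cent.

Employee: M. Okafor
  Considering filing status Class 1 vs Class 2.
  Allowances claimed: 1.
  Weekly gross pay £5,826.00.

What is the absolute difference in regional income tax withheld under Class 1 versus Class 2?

Regional Income Tax (Class 1): taxable = £5,826.00 − 1×£235.00 = £5,591.00
  £184.02 + 11.28% × (£5,591.00 − £2,700.00) = £184.02 + 11.28% × £2,891.00 = £510.12
Regional Income Tax (Class 2): taxable = £5,826.00 − 1×£235.00 = £5,591.00
  £153.88 + 29.56% × (£5,591.00 − £900.00) = £153.88 + 29.56% × £4,691.00 = £1,540.54
Difference: |£510.12 − £1,540.54| = £1,030.42 (higher under Class 2)

£1,030.42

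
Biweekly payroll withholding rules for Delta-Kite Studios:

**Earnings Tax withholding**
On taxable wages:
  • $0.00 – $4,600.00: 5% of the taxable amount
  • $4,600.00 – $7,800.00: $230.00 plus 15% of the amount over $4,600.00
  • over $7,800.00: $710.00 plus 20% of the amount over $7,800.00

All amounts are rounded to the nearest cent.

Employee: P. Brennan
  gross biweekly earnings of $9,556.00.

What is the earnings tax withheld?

Earnings Tax: taxable = $9,556.00
  $710.00 + 20% × ($9,556.00 − $7,800.00) = $710.00 + 20% × $1,756.00 = $1,061.20

$1,061.20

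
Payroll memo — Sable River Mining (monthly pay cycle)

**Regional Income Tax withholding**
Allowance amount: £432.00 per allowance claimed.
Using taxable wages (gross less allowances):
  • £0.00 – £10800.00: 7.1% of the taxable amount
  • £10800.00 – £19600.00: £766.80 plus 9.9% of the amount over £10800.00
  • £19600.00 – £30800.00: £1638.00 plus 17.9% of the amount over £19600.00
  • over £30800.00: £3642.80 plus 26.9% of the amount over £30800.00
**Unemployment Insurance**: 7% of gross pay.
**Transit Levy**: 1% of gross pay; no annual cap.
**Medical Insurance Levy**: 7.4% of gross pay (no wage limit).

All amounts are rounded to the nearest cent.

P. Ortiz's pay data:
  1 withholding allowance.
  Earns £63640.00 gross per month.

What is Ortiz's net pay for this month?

£41478.89

Regional Income Tax: taxable = £63640.00 − 1×£432.00 = £63208.00
  £3642.80 + 26.9% × (£63208.00 − £30800.00) = £3642.80 + 26.9% × £32408.00 = £12360.55
Unemployment Insurance: 7% × £63640.00 = £4454.80
Transit Levy: 1% × £63640.00 = £636.40
Medical Insurance Levy: 7.4% × £63640.00 = £4709.36
Total withheld: £12360.55 + £4454.80 + £636.40 + £4709.36 = £22161.11
Net pay: £63640.00 − £22161.11 = £41478.89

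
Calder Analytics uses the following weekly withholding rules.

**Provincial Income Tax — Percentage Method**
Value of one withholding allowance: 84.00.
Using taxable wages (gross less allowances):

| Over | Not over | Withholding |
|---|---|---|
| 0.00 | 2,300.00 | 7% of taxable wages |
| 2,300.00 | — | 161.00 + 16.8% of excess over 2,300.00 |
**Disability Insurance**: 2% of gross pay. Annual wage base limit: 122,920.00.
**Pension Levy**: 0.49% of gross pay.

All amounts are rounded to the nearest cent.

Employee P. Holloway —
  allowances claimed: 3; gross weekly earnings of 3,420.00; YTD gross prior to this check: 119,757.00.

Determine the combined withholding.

Provincial Income Tax: taxable = 3,420.00 − 3×84.00 = 3,168.00
  161.00 + 16.8% × (3,168.00 − 2,300.00) = 161.00 + 16.8% × 868.00 = 306.82
Disability Insurance: cap 122,920.00 − YTD 119,757.00 = 3,163.00 subject; 2% × 3,163.00 = 63.26
Pension Levy: 0.49% × 3,420.00 = 16.76
Total: 306.82 + 63.26 + 16.76 = 386.84

386.84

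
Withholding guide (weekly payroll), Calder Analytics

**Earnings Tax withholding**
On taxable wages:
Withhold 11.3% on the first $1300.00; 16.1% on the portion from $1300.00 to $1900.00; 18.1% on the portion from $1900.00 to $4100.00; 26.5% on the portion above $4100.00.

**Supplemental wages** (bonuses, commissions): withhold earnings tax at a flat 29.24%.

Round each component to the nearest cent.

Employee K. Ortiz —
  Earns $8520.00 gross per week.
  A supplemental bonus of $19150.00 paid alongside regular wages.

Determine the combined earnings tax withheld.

$7412.46

Earnings Tax: taxable = $8520.00
  $641.70 + 26.5% × ($8520.00 − $4100.00) = $641.70 + 26.5% × $4420.00 = $1813.00
Supplemental (29.24% flat on bonus): 29.24% × $19150.00 = $5599.46
Total earnings tax: $1813.00 + $5599.46 = $7412.46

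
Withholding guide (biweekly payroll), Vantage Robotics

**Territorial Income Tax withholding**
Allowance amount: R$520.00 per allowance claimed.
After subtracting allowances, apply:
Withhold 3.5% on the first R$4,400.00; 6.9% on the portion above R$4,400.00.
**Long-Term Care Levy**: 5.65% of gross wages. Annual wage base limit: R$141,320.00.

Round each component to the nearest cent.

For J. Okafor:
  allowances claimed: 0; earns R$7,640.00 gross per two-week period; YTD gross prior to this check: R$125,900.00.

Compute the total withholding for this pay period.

Territorial Income Tax: taxable = R$7,640.00
  R$154.00 + 6.9% × (R$7,640.00 − R$4,400.00) = R$154.00 + 6.9% × R$3,240.00 = R$377.56
Long-Term Care Levy: 5.65% × R$7,640.00 = R$431.66
Total: R$377.56 + R$431.66 = R$809.22

R$809.22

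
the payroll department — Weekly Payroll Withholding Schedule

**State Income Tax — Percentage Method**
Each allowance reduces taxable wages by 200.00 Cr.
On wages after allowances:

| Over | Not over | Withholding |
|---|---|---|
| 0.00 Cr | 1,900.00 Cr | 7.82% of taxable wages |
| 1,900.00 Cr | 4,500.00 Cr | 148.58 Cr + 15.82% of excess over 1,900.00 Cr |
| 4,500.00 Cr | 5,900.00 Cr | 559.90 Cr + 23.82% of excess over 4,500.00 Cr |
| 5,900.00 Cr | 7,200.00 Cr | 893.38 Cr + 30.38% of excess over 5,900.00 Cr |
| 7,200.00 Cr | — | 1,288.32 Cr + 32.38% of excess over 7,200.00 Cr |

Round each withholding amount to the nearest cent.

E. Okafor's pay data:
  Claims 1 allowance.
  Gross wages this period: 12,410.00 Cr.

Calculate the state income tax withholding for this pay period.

State Income Tax: taxable = 12,410.00 Cr − 1×200.00 Cr = 12,210.00 Cr
  1,288.32 Cr + 32.38% × (12,210.00 Cr − 7,200.00 Cr) = 1,288.32 Cr + 32.38% × 5,010.00 Cr = 2,910.56 Cr

2,910.56 Cr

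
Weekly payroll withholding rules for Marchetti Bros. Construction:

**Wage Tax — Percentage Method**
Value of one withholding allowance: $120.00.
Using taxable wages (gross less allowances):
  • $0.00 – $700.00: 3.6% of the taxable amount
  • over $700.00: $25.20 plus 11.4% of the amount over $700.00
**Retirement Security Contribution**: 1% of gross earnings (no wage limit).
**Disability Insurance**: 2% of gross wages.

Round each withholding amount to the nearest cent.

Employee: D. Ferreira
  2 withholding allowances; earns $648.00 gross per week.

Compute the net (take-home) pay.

$613.87

Wage Tax: taxable = $648.00 − 2×$120.00 = $408.00
  3.6% × $408.00 = $14.69
Retirement Security Contribution: 1% × $648.00 = $6.48
Disability Insurance: 2% × $648.00 = $12.96
Total withheld: $14.69 + $6.48 + $12.96 = $34.13
Net pay: $648.00 − $34.13 = $613.87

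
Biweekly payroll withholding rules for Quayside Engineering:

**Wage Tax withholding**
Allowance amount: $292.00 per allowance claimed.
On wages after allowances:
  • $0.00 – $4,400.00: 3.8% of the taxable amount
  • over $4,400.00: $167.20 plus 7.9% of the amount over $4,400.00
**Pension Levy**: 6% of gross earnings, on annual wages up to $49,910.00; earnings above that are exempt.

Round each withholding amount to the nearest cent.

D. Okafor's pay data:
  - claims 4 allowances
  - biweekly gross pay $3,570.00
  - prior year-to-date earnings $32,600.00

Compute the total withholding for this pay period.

Wage Tax: taxable = $3,570.00 − 4×$292.00 = $2,402.00
  3.8% × $2,402.00 = $91.28
Pension Levy: 6% × $3,570.00 = $214.20
Total: $91.28 + $214.20 = $305.48

$305.48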